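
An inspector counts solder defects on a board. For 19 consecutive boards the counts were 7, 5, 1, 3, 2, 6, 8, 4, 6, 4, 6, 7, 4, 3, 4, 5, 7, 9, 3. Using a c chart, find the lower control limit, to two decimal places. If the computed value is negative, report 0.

0.00

c̄ = (7 + 5 + 1 + 3 + 2 + 6 + 8 + 4 + 6 + 4 + 6 + 7 + 4 + 3 + 4 + 5 + 7 + 9 + 3) / 19 = 94 / 19 = 4.9474
LCL = c̄ − 3√c̄ = 4.9474 − 3 × 2.2243 = -1.7254 → 0 (cannot be negative)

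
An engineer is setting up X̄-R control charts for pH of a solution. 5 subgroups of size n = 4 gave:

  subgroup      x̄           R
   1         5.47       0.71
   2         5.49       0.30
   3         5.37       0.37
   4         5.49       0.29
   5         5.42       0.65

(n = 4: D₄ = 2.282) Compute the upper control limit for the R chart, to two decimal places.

R̄ = (0.71 + 0.30 + 0.37 + 0.29 + 0.65) / 5 = 2.3200 / 5 = 0.4640
UCL_R = D₄·R̄ = 2.282 × 0.4640 = 1.0588

1.06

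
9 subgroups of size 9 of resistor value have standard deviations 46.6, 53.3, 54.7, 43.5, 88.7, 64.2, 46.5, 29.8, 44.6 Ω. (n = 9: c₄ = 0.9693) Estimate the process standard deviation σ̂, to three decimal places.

54.094

s̄ = (46.6 + 53.3 + 54.7 + 43.5 + 88.7 + 64.2 + 46.5 + 29.8 + 44.6) / 9 = 52.4333
σ̂ = s̄ / c₄ = 52.4333 / 0.9693 = 54.0940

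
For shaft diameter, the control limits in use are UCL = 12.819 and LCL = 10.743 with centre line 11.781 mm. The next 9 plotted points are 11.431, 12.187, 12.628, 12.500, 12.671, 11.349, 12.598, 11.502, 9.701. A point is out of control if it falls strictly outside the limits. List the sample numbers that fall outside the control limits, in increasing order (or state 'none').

9

Compare each point to [10.743, 12.819]: sample 9 = 9.701 < LCL.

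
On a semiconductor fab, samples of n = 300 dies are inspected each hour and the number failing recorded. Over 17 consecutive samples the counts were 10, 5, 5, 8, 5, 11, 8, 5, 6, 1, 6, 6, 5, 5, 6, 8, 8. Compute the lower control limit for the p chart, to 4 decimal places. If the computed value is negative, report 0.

0.0000

p̄ = Σdᵢ / (k·n) = 108 / (17 × 300) = 0.02118
LCL = p̄ − 3·√(p̄(1−p̄)/n) = 0.02118 − 3 × 0.00831 = -0.00376 → 0 (negative, so LCL = 0)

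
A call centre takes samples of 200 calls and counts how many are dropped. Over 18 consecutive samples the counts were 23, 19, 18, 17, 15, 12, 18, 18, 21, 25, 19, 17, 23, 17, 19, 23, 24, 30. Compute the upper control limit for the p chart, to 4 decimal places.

p̄ = Σdᵢ / (k·n) = 358 / (18 × 200) = 0.09944
UCL = p̄ + 3·√(p̄(1−p̄)/n) = 0.09944 + 3 × √(0.09944×0.90056/200) = 0.09944 + 3 × 0.02116 = 0.16293

0.1629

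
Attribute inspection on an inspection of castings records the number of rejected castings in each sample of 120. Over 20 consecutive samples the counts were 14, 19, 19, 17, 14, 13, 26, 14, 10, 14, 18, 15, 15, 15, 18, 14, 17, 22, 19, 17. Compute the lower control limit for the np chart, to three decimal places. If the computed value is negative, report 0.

5.183

p̄ = Σdᵢ / (k·n) = 330 / (20 × 120) = 0.13750
LCL = np̄ − 3·√(np̄(1−p̄)) = 16.5000 − 3 × 3.7724 = 5.1827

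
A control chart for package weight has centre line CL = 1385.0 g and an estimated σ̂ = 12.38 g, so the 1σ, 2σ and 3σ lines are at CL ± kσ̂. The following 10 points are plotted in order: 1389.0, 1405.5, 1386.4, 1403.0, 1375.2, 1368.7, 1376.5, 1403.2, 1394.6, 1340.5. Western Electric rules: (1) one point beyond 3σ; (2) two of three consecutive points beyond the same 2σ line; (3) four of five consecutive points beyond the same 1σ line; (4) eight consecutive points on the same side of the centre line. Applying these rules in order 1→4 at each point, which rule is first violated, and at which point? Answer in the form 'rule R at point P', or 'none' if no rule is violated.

rule 1 at point 10

Zone of each point (C = within 1σ̂, B = 1σ̂–2σ̂, A = 2σ̂–3σ̂, * = beyond 3σ̂; sign = side of CL): 1:+C, 2:+B, 3:+C, 4:+B, 5:-C, 6:-B, 7:-C, 8:+B, 9:+C, 10:-*
Rule 1 (one point beyond the 3σ limits) is satisfied at point 10.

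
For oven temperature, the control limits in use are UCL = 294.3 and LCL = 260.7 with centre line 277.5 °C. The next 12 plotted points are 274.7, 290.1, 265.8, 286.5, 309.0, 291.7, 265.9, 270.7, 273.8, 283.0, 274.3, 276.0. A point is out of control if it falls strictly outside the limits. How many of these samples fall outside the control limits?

Compare each point to [260.7, 294.3]: sample 5 = 309.0 > UCL.

1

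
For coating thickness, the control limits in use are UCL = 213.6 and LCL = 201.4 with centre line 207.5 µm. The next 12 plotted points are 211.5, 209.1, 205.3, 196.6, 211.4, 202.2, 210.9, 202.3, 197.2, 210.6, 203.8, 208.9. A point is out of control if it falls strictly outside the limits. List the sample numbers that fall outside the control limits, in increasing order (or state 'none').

4, 9

Compare each point to [201.4, 213.6]: sample 4 = 196.6 < LCL; sample 9 = 197.2 < LCL.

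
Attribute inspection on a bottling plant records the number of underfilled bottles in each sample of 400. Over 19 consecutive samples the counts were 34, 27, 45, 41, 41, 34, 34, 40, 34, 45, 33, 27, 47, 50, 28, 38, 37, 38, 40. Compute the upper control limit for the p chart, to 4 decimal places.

p̄ = Σdᵢ / (k·n) = 713 / (19 × 400) = 0.09382
UCL = p̄ + 3·√(p̄(1−p̄)/n) = 0.09382 + 3 × √(0.09382×0.90618/400) = 0.09382 + 3 × 0.01458 = 0.13755

0.1376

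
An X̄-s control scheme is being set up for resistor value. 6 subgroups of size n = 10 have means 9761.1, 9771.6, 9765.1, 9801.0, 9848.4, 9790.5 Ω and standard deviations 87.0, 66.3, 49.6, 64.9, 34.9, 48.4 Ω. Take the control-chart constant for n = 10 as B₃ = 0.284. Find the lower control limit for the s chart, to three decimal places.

s̄ = (87.0 + 66.3 + 49.6 + 64.9 + 34.9 + 48.4) / 6 = 58.5167
LCL_s = B₃·s̄ = 0.284 × 58.5167 = 16.6187

16.619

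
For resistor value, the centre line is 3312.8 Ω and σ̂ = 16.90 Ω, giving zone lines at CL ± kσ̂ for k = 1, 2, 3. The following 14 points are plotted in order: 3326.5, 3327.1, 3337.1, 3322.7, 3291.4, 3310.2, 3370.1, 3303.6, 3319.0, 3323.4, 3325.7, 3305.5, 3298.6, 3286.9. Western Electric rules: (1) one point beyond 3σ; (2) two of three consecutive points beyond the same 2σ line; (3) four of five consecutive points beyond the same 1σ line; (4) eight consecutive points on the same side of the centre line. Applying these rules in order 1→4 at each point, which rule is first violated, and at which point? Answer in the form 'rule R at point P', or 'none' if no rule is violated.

rule 1 at point 7

Zone of each point (C = within 1σ̂, B = 1σ̂–2σ̂, A = 2σ̂–3σ̂, * = beyond 3σ̂; sign = side of CL): 1:+C, 2:+C, 3:+B, 4:+C, 5:-B, 6:-C, 7:+*, 8:-C, 9:+C, 10:+C, 11:+C, 12:-C, 13:-C, 14:-B
Rule 1 (one point beyond the 3σ limits) is satisfied at point 7.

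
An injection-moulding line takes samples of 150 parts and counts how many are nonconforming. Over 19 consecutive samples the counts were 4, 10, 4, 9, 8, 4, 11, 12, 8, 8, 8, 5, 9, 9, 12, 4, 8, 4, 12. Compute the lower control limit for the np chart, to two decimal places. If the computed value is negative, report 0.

p̄ = Σdᵢ / (k·n) = 149 / (19 × 150) = 0.05228
LCL = np̄ − 3·√(np̄(1−p̄)) = 7.8421 − 3 × 2.7262 = -0.3365 → 0 (negative, so LCL = 0)

0.00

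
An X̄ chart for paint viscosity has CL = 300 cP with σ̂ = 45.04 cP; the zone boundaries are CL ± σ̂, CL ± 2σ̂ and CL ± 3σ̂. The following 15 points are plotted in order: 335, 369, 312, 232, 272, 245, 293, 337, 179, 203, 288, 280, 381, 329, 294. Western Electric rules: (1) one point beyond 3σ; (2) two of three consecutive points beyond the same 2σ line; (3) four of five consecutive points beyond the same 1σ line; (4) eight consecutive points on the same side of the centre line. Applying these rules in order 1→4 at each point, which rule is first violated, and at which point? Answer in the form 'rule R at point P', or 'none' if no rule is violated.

Zone of each point (C = within 1σ̂, B = 1σ̂–2σ̂, A = 2σ̂–3σ̂, * = beyond 3σ̂; sign = side of CL): 1:+C, 2:+B, 3:+C, 4:-B, 5:-C, 6:-B, 7:-C, 8:+C, 9:-A, 10:-A, 11:-C, 12:-C, 13:+B, 14:+C, 15:-C
Rule 2 (two of three consecutive points beyond the same 2σ limit) is satisfied at point 10.

rule 2 at point 10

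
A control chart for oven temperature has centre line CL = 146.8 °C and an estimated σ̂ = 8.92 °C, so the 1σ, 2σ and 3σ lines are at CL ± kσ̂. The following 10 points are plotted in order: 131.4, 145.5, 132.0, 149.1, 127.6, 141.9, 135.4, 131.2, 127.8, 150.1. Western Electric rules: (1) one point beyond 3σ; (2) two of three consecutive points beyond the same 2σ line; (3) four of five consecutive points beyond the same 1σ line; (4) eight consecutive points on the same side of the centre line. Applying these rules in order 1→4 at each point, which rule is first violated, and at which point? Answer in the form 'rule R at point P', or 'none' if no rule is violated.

Zone of each point (C = within 1σ̂, B = 1σ̂–2σ̂, A = 2σ̂–3σ̂, * = beyond 3σ̂; sign = side of CL): 1:-B, 2:-C, 3:-B, 4:+C, 5:-A, 6:-C, 7:-B, 8:-B, 9:-A, 10:+C
Rule 3 (four of five consecutive points beyond the same 1σ limit) is satisfied at point 9.

rule 3 at point 9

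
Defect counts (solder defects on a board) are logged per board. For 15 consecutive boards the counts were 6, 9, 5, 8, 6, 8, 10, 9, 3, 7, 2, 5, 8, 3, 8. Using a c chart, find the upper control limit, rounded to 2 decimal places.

c̄ = (6 + 9 + 5 + 8 + 6 + 8 + 10 + 9 + 3 + 7 + 2 + 5 + 8 + 3 + 8) / 15 = 97 / 15 = 6.4667
UCL = c̄ + 3√c̄ = 6.4667 + 3 × √6.4667 = 6.4667 + 3 × 2.5430 = 14.0956

14.10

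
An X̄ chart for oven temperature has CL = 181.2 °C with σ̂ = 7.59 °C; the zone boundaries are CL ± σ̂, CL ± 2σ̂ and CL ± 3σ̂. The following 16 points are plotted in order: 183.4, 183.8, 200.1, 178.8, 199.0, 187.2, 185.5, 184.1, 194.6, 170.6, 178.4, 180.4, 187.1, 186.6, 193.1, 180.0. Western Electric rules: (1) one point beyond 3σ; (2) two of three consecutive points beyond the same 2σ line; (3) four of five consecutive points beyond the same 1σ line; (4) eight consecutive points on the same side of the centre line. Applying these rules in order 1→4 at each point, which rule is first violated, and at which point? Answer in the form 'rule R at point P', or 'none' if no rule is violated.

Zone of each point (C = within 1σ̂, B = 1σ̂–2σ̂, A = 2σ̂–3σ̂, * = beyond 3σ̂; sign = side of CL): 1:+C, 2:+C, 3:+A, 4:-C, 5:+A, 6:+C, 7:+C, 8:+C, 9:+B, 10:-B, 11:-C, 12:-C, 13:+C, 14:+C, 15:+B, 16:-C
Rule 2 (two of three consecutive points beyond the same 2σ limit) is satisfied at point 5.

rule 2 at point 5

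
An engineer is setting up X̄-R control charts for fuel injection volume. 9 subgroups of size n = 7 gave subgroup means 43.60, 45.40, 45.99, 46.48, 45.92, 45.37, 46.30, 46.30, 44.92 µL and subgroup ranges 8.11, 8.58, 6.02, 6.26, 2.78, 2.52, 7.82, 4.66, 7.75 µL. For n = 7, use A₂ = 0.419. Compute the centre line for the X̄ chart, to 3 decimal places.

X̄̄ = (43.60 + 45.40 + 45.99 + 46.48 + 45.92 + 45.37 + 46.30 + 46.30 + 44.92) / 9 = 410.2800 / 9 = 45.5867
CL = X̄̄ = 45.5867

45.587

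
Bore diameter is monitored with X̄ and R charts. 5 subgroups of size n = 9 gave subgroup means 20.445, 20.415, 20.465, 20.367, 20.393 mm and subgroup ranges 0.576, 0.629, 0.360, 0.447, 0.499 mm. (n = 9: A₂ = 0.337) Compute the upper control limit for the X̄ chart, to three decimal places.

X̄̄ = (20.445 + 20.415 + 20.465 + 20.367 + 20.393) / 5 = 102.0850 / 5 = 20.4170
R̄ = (0.576 + 0.629 + 0.360 + 0.447 + 0.499) / 5 = 2.5110 / 5 = 0.5022
UCL = X̄̄ + A₂·R̄ = 20.4170 + 0.337 × 0.5022 = 20.5862

20.586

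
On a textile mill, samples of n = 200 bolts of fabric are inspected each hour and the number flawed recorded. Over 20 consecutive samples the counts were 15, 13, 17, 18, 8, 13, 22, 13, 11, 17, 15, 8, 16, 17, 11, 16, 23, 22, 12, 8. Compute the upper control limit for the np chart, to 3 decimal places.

25.839

p̄ = Σdᵢ / (k·n) = 295 / (20 × 200) = 0.07375
UCL = np̄ + 3·√(np̄(1−p̄)) = 14.7500 + 3 × √(14.7500×0.92625) = 14.7500 + 3 × 3.6962 = 25.8387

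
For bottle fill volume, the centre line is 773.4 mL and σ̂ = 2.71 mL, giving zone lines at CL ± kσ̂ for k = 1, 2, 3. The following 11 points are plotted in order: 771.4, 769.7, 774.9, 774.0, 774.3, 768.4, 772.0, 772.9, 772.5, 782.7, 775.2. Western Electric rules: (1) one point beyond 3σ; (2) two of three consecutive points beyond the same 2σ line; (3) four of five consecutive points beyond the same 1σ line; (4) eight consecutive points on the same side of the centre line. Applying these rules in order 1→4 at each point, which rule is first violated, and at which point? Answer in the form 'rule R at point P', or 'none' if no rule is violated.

rule 1 at point 10

Zone of each point (C = within 1σ̂, B = 1σ̂–2σ̂, A = 2σ̂–3σ̂, * = beyond 3σ̂; sign = side of CL): 1:-C, 2:-B, 3:+C, 4:+C, 5:+C, 6:-B, 7:-C, 8:-C, 9:-C, 10:+*, 11:+C
Rule 1 (one point beyond the 3σ limits) is satisfied at point 10.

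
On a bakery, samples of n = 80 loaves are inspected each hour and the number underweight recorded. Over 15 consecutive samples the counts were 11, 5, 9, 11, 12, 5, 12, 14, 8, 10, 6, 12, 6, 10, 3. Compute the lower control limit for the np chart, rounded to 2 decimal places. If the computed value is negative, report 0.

0.48

p̄ = Σdᵢ / (k·n) = 134 / (15 × 80) = 0.11167
LCL = np̄ − 3·√(np̄(1−p̄)) = 8.9333 − 3 × 2.8171 = 0.4822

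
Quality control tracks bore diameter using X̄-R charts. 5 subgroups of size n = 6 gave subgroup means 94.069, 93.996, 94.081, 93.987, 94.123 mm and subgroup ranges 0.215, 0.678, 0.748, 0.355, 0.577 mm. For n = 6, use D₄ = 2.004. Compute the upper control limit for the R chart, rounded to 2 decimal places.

R̄ = (0.215 + 0.678 + 0.748 + 0.355 + 0.577) / 5 = 2.5730 / 5 = 0.5146
UCL_R = D₄·R̄ = 2.004 × 0.5146 = 1.0313

1.03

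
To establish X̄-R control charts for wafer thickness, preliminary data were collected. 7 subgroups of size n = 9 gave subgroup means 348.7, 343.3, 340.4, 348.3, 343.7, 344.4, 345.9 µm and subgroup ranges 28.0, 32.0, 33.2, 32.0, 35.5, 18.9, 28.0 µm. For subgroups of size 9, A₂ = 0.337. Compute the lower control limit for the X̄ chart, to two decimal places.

X̄̄ = (348.7 + 343.3 + 340.4 + 348.3 + 343.7 + 344.4 + 345.9) / 7 = 2414.7000 / 7 = 344.9571
R̄ = (28.0 + 32.0 + 33.2 + 32.0 + 35.5 + 18.9 + 28.0) / 7 = 207.6000 / 7 = 29.6571
LCL = X̄̄ − A₂·R̄ = 344.9571 − 0.337 × 29.6571 = 334.9627

334.96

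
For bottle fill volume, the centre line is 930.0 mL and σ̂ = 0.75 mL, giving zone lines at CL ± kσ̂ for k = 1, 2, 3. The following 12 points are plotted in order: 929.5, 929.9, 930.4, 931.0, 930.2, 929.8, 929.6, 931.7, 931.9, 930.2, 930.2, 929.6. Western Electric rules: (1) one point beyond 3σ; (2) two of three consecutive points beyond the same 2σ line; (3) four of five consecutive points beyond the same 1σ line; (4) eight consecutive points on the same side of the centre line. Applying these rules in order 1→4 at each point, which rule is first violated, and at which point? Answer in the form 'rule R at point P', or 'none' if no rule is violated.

rule 2 at point 9

Zone of each point (C = within 1σ̂, B = 1σ̂–2σ̂, A = 2σ̂–3σ̂, * = beyond 3σ̂; sign = side of CL): 1:-C, 2:-C, 3:+C, 4:+B, 5:+C, 6:-C, 7:-C, 8:+A, 9:+A, 10:+C, 11:+C, 12:-C
Rule 2 (two of three consecutive points beyond the same 2σ limit) is satisfied at point 9.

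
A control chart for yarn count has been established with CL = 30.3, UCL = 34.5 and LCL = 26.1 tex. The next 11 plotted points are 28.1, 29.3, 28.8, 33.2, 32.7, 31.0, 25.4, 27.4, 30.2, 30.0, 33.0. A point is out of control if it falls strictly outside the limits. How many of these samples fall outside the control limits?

1

Compare each point to [26.1, 34.5]: sample 7 = 25.4 < LCL.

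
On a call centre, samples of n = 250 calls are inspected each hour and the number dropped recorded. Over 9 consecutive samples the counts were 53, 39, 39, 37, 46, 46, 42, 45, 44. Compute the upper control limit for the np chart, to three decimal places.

61.418

p̄ = Σdᵢ / (k·n) = 391 / (9 × 250) = 0.17378
UCL = np̄ + 3·√(np̄(1−p̄)) = 43.4444 + 3 × √(43.4444×0.82622) = 43.4444 + 3 × 5.9912 = 61.4181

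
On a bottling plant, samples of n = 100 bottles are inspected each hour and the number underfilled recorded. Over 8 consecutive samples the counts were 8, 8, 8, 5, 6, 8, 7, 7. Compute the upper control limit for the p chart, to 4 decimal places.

p̄ = Σdᵢ / (k·n) = 57 / (8 × 100) = 0.07125
UCL = p̄ + 3·√(p̄(1−p̄)/n) = 0.07125 + 3 × √(0.07125×0.92875/100) = 0.07125 + 3 × 0.02572 = 0.14842

0.1484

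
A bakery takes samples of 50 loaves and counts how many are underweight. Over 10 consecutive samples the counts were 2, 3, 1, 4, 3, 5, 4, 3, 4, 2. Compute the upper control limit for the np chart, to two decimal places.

8.22

p̄ = Σdᵢ / (k·n) = 31 / (10 × 50) = 0.06200
UCL = np̄ + 3·√(np̄(1−p̄)) = 3.1000 + 3 × √(3.1000×0.93800) = 3.1000 + 3 × 1.7052 = 8.2157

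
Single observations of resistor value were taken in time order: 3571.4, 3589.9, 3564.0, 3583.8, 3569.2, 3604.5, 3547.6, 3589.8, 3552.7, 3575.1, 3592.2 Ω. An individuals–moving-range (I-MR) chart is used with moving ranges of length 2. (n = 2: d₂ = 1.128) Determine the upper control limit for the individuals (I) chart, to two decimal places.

X̄ = (3571.4 + 3589.9 + 3564.0 + 3583.8 + 3569.2 + 3604.5 + 3547.6 + 3589.8 + 3552.7 + 3575.1 + 3592.2) / 11 = 3576.3818
Moving ranges: 18.5, 25.9, 19.8, 14.6, 35.3, 56.9, 42.2, 37.1, 22.4, 17.1; M̄R̄ = 289.8000 / 10 = 28.9800
UCL = X̄ + 3·M̄R̄/d₂ = 3576.3818 + 3 × 28.9800 / 1.128 = 3653.4563

3653.46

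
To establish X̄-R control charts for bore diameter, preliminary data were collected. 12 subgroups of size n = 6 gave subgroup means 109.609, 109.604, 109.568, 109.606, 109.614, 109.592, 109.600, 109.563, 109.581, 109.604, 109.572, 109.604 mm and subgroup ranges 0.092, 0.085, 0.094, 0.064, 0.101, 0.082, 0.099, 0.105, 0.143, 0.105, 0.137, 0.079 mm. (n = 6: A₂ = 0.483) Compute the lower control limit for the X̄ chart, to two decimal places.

X̄̄ = (109.609 + 109.604 + 109.568 + 109.606 + 109.614 + 109.592 + 109.600 + 109.563 + 109.581 + 109.604 + 109.572 + 109.604) / 12 = 1315.1170 / 12 = 109.5931
R̄ = (0.092 + 0.085 + 0.094 + 0.064 + 0.101 + 0.082 + 0.099 + 0.105 + 0.143 + 0.105 + 0.137 + 0.079) / 12 = 1.1860 / 12 = 0.0988
LCL = X̄̄ − A₂·R̄ = 109.5931 − 0.483 × 0.0988 = 109.5453

109.55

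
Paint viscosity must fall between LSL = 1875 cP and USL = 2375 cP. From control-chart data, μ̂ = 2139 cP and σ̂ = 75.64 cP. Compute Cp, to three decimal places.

1.102

Cp = (USL − LSL) / (6σ̂) = (2375 − 1875) / (6 × 75.64) = 500.0000 / 453.8400 = 1.1017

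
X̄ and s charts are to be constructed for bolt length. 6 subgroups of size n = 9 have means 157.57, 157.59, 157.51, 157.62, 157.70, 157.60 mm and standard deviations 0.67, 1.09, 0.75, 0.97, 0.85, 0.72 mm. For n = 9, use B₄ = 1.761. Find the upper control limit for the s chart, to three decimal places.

1.482

s̄ = (0.67 + 1.09 + 0.75 + 0.97 + 0.85 + 0.72) / 6 = 0.8417
UCL_s = B₄·s̄ = 1.761 × 0.8417 = 1.4822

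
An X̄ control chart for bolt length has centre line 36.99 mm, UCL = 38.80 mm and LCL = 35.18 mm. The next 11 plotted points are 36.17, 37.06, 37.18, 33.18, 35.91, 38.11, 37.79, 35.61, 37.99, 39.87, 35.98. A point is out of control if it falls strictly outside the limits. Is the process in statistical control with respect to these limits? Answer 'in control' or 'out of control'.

Compare each point to [35.18, 38.80]: sample 4 = 33.18 < LCL; sample 10 = 39.87 > UCL.

out of control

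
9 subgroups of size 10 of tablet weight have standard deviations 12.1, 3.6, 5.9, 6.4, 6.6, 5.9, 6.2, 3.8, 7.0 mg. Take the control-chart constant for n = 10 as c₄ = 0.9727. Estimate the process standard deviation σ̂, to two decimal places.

s̄ = (12.1 + 3.6 + 5.9 + 6.4 + 6.6 + 5.9 + 6.2 + 3.8 + 7.0) / 9 = 6.3889
σ̂ = s̄ / c₄ = 6.3889 / 0.9727 = 6.5682

6.57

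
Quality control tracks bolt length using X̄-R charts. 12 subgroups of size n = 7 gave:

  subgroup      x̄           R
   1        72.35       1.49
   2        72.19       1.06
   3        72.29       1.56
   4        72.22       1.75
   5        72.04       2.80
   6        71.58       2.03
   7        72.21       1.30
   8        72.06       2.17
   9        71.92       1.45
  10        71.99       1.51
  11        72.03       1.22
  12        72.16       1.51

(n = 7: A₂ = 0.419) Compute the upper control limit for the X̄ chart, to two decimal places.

X̄̄ = (72.35 + 72.19 + 72.29 + 72.22 + 72.04 + 71.58 + 72.21 + 72.06 + 71.92 + 71.99 + 72.03 + 72.16) / 12 = 865.0400 / 12 = 72.0867
R̄ = (1.49 + 1.06 + 1.56 + 1.75 + 2.80 + 2.03 + 1.30 + 2.17 + 1.45 + 1.51 + 1.22 + 1.51) / 12 = 19.8500 / 12 = 1.6542
UCL = X̄̄ + A₂·R̄ = 72.0867 + 0.419 × 1.6542 = 72.7798

72.78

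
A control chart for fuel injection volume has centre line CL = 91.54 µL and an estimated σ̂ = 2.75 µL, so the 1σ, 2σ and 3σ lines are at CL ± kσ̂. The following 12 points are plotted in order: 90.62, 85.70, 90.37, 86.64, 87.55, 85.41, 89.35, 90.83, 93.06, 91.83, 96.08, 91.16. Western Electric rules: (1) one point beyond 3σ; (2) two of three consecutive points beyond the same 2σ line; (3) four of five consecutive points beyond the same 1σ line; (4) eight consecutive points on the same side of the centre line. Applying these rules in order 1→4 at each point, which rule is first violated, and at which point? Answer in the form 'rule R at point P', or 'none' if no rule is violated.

Zone of each point (C = within 1σ̂, B = 1σ̂–2σ̂, A = 2σ̂–3σ̂, * = beyond 3σ̂; sign = side of CL): 1:-C, 2:-A, 3:-C, 4:-B, 5:-B, 6:-A, 7:-C, 8:-C, 9:+C, 10:+C, 11:+B, 12:-C
Rule 3 (four of five consecutive points beyond the same 1σ limit) is satisfied at point 6.

rule 3 at point 6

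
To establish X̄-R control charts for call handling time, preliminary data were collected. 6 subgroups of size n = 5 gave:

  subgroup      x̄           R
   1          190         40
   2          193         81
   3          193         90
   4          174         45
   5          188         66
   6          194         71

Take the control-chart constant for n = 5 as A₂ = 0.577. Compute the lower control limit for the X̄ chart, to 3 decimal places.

X̄̄ = (190 + 193 + 193 + 174 + 188 + 194) / 6 = 1132.0000 / 6 = 188.6667
R̄ = (40 + 81 + 90 + 45 + 66 + 71) / 6 = 393.0000 / 6 = 65.5000
LCL = X̄̄ − A₂·R̄ = 188.6667 − 0.577 × 65.5000 = 150.8732

150.873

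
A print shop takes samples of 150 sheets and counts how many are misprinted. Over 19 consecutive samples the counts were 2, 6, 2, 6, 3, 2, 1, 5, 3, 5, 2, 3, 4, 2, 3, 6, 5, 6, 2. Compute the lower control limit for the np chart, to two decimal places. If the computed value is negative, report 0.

0.00

p̄ = Σdᵢ / (k·n) = 68 / (19 × 150) = 0.02386
LCL = np̄ − 3·√(np̄(1−p̄)) = 3.5789 − 3 × 1.8691 = -2.0284 → 0 (negative, so LCL = 0)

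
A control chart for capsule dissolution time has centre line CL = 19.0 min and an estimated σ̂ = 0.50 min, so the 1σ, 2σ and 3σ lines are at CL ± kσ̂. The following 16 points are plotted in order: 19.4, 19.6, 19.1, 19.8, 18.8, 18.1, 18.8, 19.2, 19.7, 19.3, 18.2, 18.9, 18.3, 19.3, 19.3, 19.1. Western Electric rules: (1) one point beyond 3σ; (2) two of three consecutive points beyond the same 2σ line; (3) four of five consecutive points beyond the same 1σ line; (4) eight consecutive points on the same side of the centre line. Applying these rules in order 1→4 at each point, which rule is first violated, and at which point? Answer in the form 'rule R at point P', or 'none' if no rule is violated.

Zone of each point (C = within 1σ̂, B = 1σ̂–2σ̂, A = 2σ̂–3σ̂, * = beyond 3σ̂; sign = side of CL): 1:+C, 2:+B, 3:+C, 4:+B, 5:-C, 6:-B, 7:-C, 8:+C, 9:+B, 10:+C, 11:-B, 12:-C, 13:-B, 14:+C, 15:+C, 16:+C
No rule fires across all 16 points.

none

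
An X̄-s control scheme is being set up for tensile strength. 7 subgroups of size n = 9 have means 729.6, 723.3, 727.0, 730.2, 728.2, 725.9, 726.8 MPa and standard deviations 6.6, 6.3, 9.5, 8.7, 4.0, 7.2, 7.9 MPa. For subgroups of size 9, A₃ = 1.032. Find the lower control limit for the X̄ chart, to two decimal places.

X̄̄ = (729.6 + 723.3 + 727.0 + 730.2 + 728.2 + 725.9 + 726.8) / 7 = 727.2857
s̄ = (6.6 + 6.3 + 9.5 + 8.7 + 4.0 + 7.2 + 7.9) / 7 = 7.1714
LCL = X̄̄ − A₃·s̄ = 727.2857 − 1.032 × 7.1714 = 719.8848

719.88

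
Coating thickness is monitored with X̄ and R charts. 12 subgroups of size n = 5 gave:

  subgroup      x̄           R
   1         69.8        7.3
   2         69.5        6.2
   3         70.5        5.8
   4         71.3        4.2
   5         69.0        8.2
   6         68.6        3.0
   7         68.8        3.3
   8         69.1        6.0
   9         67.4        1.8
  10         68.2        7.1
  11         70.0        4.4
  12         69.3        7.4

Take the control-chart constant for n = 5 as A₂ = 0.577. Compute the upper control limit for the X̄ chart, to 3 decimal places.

X̄̄ = (69.8 + 69.5 + 70.5 + 71.3 + 69.0 + 68.6 + 68.8 + 69.1 + 67.4 + 68.2 + 70.0 + 69.3) / 12 = 831.5000 / 12 = 69.2917
R̄ = (7.3 + 6.2 + 5.8 + 4.2 + 8.2 + 3.0 + 3.3 + 6.0 + 1.8 + 7.1 + 4.4 + 7.4) / 12 = 64.7000 / 12 = 5.3917
UCL = X̄̄ + A₂·R̄ = 69.2917 + 0.577 × 5.3917 = 72.4027

72.403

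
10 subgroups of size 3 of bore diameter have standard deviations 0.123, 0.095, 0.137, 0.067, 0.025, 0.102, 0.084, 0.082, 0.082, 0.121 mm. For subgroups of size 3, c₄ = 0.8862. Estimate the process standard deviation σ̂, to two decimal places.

s̄ = (0.123 + 0.095 + 0.137 + 0.067 + 0.025 + 0.102 + 0.084 + 0.082 + 0.082 + 0.121) / 10 = 0.0918
σ̂ = s̄ / c₄ = 0.0918 / 0.8862 = 0.1036

0.10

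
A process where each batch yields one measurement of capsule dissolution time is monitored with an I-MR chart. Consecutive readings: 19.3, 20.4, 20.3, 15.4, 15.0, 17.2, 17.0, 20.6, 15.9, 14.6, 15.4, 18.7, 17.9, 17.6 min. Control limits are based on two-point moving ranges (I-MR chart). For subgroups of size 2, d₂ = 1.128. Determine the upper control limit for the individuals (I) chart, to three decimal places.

X̄ = (19.3 + 20.4 + 20.3 + 15.4 + 15.0 + 17.2 + 17.0 + 20.6 + 15.9 + 14.6 + 15.4 + 18.7 + 17.9 + 17.6) / 14 = 17.5214
Moving ranges: 1.1, 0.1, 4.9, 0.4, 2.2, 0.2, 3.6, 4.7, 1.3, 0.8, 3.3, 0.8, 0.3; M̄R̄ = 23.7000 / 13 = 1.8231
UCL = X̄ + 3·M̄R̄/d₂ = 17.5214 + 3 × 1.8231 / 1.128 = 22.3700

22.370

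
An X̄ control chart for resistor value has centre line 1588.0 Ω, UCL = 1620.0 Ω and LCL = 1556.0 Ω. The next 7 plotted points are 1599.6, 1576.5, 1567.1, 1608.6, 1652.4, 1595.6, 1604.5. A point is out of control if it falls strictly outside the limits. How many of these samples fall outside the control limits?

1

Compare each point to [1556.0, 1620.0]: sample 5 = 1652.4 > UCL.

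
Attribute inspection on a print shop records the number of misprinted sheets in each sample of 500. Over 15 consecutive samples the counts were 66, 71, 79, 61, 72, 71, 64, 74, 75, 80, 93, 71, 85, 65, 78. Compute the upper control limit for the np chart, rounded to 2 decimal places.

p̄ = Σdᵢ / (k·n) = 1105 / (15 × 500) = 0.14733
UCL = np̄ + 3·√(np̄(1−p̄)) = 73.6667 + 3 × √(73.6667×0.85267) = 73.6667 + 3 × 7.9255 = 97.4431

97.44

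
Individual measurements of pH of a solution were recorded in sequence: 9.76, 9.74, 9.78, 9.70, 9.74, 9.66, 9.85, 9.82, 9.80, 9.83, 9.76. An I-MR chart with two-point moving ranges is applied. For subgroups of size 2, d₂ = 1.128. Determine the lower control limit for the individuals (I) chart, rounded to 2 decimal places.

X̄ = (9.76 + 9.74 + 9.78 + 9.70 + 9.74 + 9.66 + 9.85 + 9.82 + 9.80 + 9.83 + 9.76) / 11 = 9.7673
Moving ranges: 0.02, 0.04, 0.08, 0.04, 0.08, 0.19, 0.03, 0.02, 0.03, 0.07; M̄R̄ = 0.6000 / 10 = 0.0600
LCL = X̄ − 3·M̄R̄/d₂ = 9.7673 − 3 × 0.0600 / 1.128 = 9.6077

9.61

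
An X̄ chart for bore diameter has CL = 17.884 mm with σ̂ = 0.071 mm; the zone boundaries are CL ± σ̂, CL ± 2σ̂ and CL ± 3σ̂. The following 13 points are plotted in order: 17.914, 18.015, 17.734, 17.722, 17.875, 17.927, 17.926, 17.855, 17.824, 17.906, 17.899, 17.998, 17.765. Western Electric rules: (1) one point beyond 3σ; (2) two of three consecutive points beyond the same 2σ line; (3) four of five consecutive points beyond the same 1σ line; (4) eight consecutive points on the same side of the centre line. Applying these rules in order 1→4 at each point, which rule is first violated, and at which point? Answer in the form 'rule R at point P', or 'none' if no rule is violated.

rule 2 at point 4

Zone of each point (C = within 1σ̂, B = 1σ̂–2σ̂, A = 2σ̂–3σ̂, * = beyond 3σ̂; sign = side of CL): 1:+C, 2:+B, 3:-A, 4:-A, 5:-C, 6:+C, 7:+C, 8:-C, 9:-C, 10:+C, 11:+C, 12:+B, 13:-B
Rule 2 (two of three consecutive points beyond the same 2σ limit) is satisfied at point 4.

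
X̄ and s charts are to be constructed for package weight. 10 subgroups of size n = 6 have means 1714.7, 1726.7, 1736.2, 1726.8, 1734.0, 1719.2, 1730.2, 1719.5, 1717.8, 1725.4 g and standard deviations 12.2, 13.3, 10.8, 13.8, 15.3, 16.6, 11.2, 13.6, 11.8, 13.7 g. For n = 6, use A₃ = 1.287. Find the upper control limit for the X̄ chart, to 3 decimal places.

X̄̄ = (1714.7 + 1726.7 + 1736.2 + 1726.8 + 1734.0 + 1719.2 + 1730.2 + 1719.5 + 1717.8 + 1725.4) / 10 = 1725.0500
s̄ = (12.2 + 13.3 + 10.8 + 13.8 + 15.3 + 16.6 + 11.2 + 13.6 + 11.8 + 13.7) / 10 = 13.2300
UCL = X̄̄ + A₃·s̄ = 1725.0500 + 1.287 × 13.2300 = 1742.0770

1742.077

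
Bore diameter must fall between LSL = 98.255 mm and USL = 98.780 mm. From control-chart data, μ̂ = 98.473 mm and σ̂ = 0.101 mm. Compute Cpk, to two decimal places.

0.72

Cpu = (USL − μ̂) / (3σ̂) = (98.780 − 98.473) / (3 × 0.101) = 1.0132; Cpl = (μ̂ − LSL) / (3σ̂) = (98.473 − 98.255) / (3 × 0.101) = 0.7195; Cpk = min(Cpu, Cpl) = 0.7195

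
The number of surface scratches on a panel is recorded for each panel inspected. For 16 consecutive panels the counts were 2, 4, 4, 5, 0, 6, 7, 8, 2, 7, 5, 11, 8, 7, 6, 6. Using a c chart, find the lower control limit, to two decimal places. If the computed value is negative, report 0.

c̄ = (2 + 4 + 4 + 5 + 0 + 6 + 7 + 8 + 2 + 7 + 5 + 11 + 8 + 7 + 6 + 6) / 16 = 88 / 16 = 5.5000
LCL = c̄ − 3√c̄ = 5.5000 − 3 × 2.3452 = -1.5356 → 0 (cannot be negative)

0.00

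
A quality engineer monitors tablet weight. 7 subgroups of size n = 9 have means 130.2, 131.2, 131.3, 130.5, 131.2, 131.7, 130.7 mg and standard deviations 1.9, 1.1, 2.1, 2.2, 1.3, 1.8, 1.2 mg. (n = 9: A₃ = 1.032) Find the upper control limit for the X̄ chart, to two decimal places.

132.68

X̄̄ = (130.2 + 131.2 + 131.3 + 130.5 + 131.2 + 131.7 + 130.7) / 7 = 130.9714
s̄ = (1.9 + 1.1 + 2.1 + 2.2 + 1.3 + 1.8 + 1.2) / 7 = 1.6571
UCL = X̄̄ + A₃·s̄ = 130.9714 + 1.032 × 1.6571 = 132.6816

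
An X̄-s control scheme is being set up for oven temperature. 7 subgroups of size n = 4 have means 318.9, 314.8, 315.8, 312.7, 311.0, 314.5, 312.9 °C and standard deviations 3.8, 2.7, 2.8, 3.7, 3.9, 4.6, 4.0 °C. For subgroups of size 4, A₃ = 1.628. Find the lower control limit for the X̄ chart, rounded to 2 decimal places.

308.44

X̄̄ = (318.9 + 314.8 + 315.8 + 312.7 + 311.0 + 314.5 + 312.9) / 7 = 314.3714
s̄ = (3.8 + 2.7 + 2.8 + 3.7 + 3.9 + 4.6 + 4.0) / 7 = 3.6429
LCL = X̄̄ − A₃·s̄ = 314.3714 − 1.628 × 3.6429 = 308.4409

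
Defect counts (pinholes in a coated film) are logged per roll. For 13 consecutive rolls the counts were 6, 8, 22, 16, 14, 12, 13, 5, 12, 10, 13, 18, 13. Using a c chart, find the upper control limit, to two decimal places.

23.05

c̄ = (6 + 8 + 22 + 16 + 14 + 12 + 13 + 5 + 12 + 10 + 13 + 18 + 13) / 13 = 162 / 13 = 12.4615
UCL = c̄ + 3√c̄ = 12.4615 + 3 × √12.4615 = 12.4615 + 3 × 3.5301 = 23.0518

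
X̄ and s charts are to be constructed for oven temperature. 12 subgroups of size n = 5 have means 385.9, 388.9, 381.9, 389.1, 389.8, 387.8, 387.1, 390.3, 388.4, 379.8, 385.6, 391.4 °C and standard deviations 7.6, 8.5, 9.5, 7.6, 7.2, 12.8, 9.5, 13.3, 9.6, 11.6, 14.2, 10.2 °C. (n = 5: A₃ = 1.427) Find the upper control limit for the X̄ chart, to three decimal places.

401.627

X̄̄ = (385.9 + 388.9 + 381.9 + 389.1 + 389.8 + 387.8 + 387.1 + 390.3 + 388.4 + 379.8 + 385.6 + 391.4) / 12 = 387.1667
s̄ = (7.6 + 8.5 + 9.5 + 7.6 + 7.2 + 12.8 + 9.5 + 13.3 + 9.6 + 11.6 + 14.2 + 10.2) / 12 = 10.1333
UCL = X̄̄ + A₃·s̄ = 387.1667 + 1.427 × 10.1333 = 401.6269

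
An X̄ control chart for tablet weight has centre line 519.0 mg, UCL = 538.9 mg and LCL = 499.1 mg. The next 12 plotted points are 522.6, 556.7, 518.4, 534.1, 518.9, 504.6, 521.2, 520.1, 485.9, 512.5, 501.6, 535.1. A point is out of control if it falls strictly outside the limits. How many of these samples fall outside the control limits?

2

Compare each point to [499.1, 538.9]: sample 2 = 556.7 > UCL; sample 9 = 485.9 < LCL.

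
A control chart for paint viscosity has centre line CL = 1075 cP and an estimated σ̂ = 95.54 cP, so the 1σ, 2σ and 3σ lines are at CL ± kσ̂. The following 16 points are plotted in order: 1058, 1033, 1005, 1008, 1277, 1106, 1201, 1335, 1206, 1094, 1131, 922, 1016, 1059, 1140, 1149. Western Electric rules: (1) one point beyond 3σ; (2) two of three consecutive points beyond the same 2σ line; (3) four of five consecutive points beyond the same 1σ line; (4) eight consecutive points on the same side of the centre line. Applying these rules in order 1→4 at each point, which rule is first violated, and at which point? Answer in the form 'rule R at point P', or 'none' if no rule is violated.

Zone of each point (C = within 1σ̂, B = 1σ̂–2σ̂, A = 2σ̂–3σ̂, * = beyond 3σ̂; sign = side of CL): 1:-C, 2:-C, 3:-C, 4:-C, 5:+A, 6:+C, 7:+B, 8:+A, 9:+B, 10:+C, 11:+C, 12:-B, 13:-C, 14:-C, 15:+C, 16:+C
Rule 3 (four of five consecutive points beyond the same 1σ limit) is satisfied at point 9.

rule 3 at point 9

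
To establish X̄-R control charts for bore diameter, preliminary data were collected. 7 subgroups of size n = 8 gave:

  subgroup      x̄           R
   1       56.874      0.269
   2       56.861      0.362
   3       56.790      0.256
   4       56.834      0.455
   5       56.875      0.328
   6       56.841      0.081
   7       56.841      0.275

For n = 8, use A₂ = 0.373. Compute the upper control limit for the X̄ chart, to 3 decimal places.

56.953

X̄̄ = (56.874 + 56.861 + 56.790 + 56.834 + 56.875 + 56.841 + 56.841) / 7 = 397.9160 / 7 = 56.8451
R̄ = (0.269 + 0.362 + 0.256 + 0.455 + 0.328 + 0.081 + 0.275) / 7 = 2.0260 / 7 = 0.2894
UCL = X̄̄ + A₂·R̄ = 56.8451 + 0.373 × 0.2894 = 56.9531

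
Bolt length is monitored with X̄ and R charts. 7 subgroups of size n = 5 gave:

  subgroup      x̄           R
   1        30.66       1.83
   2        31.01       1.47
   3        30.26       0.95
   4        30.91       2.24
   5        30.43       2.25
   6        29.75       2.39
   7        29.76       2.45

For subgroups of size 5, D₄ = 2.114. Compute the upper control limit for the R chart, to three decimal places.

4.101

R̄ = (1.83 + 1.47 + 0.95 + 2.24 + 2.25 + 2.39 + 2.45) / 7 = 13.5800 / 7 = 1.9400
UCL_R = D₄·R̄ = 2.114 × 1.9400 = 4.1012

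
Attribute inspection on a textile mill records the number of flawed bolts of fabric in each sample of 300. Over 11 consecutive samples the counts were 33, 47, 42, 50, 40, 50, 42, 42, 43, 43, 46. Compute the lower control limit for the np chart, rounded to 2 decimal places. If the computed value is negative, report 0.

p̄ = Σdᵢ / (k·n) = 478 / (11 × 300) = 0.14485
LCL = np̄ − 3·√(np̄(1−p̄)) = 43.4545 − 3 × 6.0959 = 25.1668

25.17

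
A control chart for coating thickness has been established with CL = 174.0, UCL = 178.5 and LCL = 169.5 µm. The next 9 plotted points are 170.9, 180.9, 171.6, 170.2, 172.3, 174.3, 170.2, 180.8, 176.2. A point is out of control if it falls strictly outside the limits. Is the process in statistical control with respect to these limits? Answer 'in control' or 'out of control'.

Compare each point to [169.5, 178.5]: sample 2 = 180.9 > UCL; sample 8 = 180.8 > UCL.

out of control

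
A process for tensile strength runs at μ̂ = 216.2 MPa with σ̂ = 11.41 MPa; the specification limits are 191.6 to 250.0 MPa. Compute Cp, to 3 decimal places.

Cp = (USL − LSL) / (6σ̂) = (250.0 − 191.6) / (6 × 11.41) = 58.4000 / 68.4600 = 0.8531

0.853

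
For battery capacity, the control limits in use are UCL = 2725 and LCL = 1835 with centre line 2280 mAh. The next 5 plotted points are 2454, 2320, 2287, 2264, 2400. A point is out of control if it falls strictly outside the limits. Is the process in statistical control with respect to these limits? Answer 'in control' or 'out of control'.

All 5 points lie within [1835, 2725].

in control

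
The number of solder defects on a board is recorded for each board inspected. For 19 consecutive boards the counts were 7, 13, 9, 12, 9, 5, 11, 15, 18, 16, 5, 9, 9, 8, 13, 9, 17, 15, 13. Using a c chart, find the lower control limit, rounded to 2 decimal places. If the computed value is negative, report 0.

1.17

c̄ = (7 + 13 + 9 + 12 + 9 + 5 + 11 + 15 + 18 + 16 + 5 + 9 + 9 + 8 + 13 + 9 + 17 + 15 + 13) / 19 = 213 / 19 = 11.2105
LCL = c̄ − 3√c̄ = 11.2105 − 3 × 3.3482 = 1.1659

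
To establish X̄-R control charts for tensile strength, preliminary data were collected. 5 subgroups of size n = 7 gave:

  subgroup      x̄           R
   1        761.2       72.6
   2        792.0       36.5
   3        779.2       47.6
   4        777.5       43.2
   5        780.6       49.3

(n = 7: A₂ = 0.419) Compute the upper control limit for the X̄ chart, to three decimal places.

798.983

X̄̄ = (761.2 + 792.0 + 779.2 + 777.5 + 780.6) / 5 = 3890.5000 / 5 = 778.1000
R̄ = (72.6 + 36.5 + 47.6 + 43.2 + 49.3) / 5 = 249.2000 / 5 = 49.8400
UCL = X̄̄ + A₂·R̄ = 778.1000 + 0.419 × 49.8400 = 798.9830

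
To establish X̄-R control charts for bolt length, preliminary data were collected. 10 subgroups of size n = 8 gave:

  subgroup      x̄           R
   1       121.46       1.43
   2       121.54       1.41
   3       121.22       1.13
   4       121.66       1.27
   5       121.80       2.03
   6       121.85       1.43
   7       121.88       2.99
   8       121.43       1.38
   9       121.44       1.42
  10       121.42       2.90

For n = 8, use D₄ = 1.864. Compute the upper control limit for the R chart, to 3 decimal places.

3.241

R̄ = (1.43 + 1.41 + 1.13 + 1.27 + 2.03 + 1.43 + 2.99 + 1.38 + 1.42 + 2.90) / 10 = 17.3900 / 10 = 1.7390
UCL_R = D₄·R̄ = 1.864 × 1.7390 = 3.2415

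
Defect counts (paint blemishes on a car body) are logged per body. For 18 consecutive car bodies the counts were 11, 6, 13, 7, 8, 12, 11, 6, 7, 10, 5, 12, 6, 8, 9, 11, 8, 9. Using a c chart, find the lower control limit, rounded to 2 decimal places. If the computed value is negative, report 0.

0.00

c̄ = (11 + 6 + 13 + 7 + 8 + 12 + 11 + 6 + 7 + 10 + 5 + 12 + 6 + 8 + 9 + 11 + 8 + 9) / 18 = 159 / 18 = 8.8333
LCL = c̄ − 3√c̄ = 8.8333 − 3 × 2.9721 = -0.0829 → 0 (cannot be negative)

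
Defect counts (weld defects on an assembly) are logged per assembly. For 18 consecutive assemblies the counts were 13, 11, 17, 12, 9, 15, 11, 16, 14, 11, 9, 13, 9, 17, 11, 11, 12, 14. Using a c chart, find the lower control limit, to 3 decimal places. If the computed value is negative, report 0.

c̄ = (13 + 11 + 17 + 12 + 9 + 15 + 11 + 16 + 14 + 11 + 9 + 13 + 9 + 17 + 11 + 11 + 12 + 14) / 18 = 225 / 18 = 12.5000
LCL = c̄ − 3√c̄ = 12.5000 − 3 × 3.5355 = 1.8934

1.893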